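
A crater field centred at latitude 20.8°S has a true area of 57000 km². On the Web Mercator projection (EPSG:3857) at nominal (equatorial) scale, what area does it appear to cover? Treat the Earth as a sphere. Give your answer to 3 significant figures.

65200 km²

The Mercator projection is conformal; its linear scale factor is the same in every direction and equals sec φ = 1/cos φ.
Areal scale = k² = sec²φ = 1/cos²(20.8°) = 1/0.9348² = 1.144.
Apparent area = 57000 × 1.144 ≈ 65200 km².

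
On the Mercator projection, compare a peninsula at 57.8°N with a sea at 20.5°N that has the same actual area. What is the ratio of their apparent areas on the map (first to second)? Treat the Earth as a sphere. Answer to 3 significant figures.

Mercator is conformal with k = sec φ, so areal scale = k² = sec²φ.
At 57.8°: sec²(57.8°) = 1/0.5329² = 3.522.
At 20.5°: sec²(20.5°) = 1/0.9367² = 1.140.
Ratio = 3.522/1.140 = cos²(20.5°)/cos²(57.8°) ≈ 3.09.

3.09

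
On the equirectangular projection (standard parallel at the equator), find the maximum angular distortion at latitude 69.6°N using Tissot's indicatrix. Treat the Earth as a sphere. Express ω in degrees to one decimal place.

Plate carrée maps x = Rλ, y = Rφ. The meridian scale is h = 1 and the parallel scale is k = 1/cos φ = sec φ.
At 69.6°: h = 1.000, k = 2.869; principal scales a = 2.869, b = 1.000.
sin(ω/2) = (a − b)/(a + b) = 1.869/3.869 = 0.4831, so ω = 2 arcsin(0.4831) ≈ 57.8°.

57.8°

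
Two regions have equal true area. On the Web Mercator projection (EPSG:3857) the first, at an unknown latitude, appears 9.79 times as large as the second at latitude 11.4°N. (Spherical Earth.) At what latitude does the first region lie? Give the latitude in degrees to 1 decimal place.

71.7°

For equal true areas on Mercator, apparent areas scale as sec²φ, so the ratio is cos²φ₂ / cos²φ₁.
cos²φ₂ / cos²φ₁ = 9.79  ⇒  cos φ₁ = cos 11.4° / √9.79 = 0.9803/3.129 = 0.3133.
φ₁ = arccos(0.3133) ≈ 71.7°.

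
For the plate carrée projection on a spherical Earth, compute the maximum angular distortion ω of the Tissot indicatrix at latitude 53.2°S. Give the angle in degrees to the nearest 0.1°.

Plate carrée maps x = Rλ, y = Rφ. The meridian scale is h = 1 and the parallel scale is k = 1/cos φ = sec φ.
At 53.2°: h = 1.000, k = 1.669; principal scales a = 1.669, b = 1.000.
sin(ω/2) = (a − b)/(a + b) = 0.6694/2.669 = 0.2508, so ω = 2 arcsin(0.2508) ≈ 29.0°.

29.0°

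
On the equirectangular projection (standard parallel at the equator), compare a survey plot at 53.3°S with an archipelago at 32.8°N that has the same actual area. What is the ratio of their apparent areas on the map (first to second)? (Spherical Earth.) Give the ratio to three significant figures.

For the equirectangular projection with φ₀ = 0 (plate carrée), h = 1 along meridians and k = sec φ along parallels.
Areal scale at 53.3°: h·k = 1.000 × 1.673 = 1.673.
Areal scale at 32.8°: h·k = 1.000 × 1.190 = 1.190.
Ratio = 1.673/1.190 ≈ 1.41.

1.41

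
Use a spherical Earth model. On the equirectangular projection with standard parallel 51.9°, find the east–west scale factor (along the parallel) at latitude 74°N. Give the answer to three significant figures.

The equidistant cylindrical projection with φ₀ = 51.9° has h = 1 (meridians true) and k = cos φ₀ / cos φ along parallels.
k = cos 51.9° / cos 74° = 0.6170/0.2756 = 2.239.

2.24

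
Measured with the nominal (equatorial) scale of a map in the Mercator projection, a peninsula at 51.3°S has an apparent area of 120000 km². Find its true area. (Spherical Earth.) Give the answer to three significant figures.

46900 km²

For Mercator, h = k = sec φ (a conformal cylindrical projection has a single point scale, 1/cos φ).
Areal scale = k² = sec²φ = 1/cos²(51.3°) = 1/0.6252² = 2.558.
True area = apparent / (areal scale) = 120000 / 2.558 ≈ 46900 km².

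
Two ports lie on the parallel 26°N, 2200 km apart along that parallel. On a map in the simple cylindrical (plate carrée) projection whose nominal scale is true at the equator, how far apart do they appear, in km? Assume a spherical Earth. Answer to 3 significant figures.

2450 km

Plate carrée maps x = Rλ, y = Rφ. The meridian scale is h = 1 and the parallel scale is k = 1/cos φ = sec φ.
Along the parallel, k = sec 26° = 1/0.8988 = 1.113.
Map distance = 2200 × 1.113 ≈ 2450 km.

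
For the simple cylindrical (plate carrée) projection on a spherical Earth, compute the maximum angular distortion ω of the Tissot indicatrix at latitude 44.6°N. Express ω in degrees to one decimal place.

Plate carrée maps x = Rλ, y = Rφ. The meridian scale is h = 1 and the parallel scale is k = 1/cos φ = sec φ.
At 44.6°: h = 1.000, k = 1.404; principal scales a = 1.404, b = 1.000.
sin(ω/2) = (a − b)/(a + b) = 0.4044/2.404 = 0.1682, so ω = 2 arcsin(0.1682) ≈ 19.4°.

19.4°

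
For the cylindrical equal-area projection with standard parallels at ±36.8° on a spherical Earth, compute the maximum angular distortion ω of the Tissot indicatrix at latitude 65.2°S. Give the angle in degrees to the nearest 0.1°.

69.4°

For cylindrical equal-area with standard parallel φ₀, h = cos φ / cos φ₀ and k = cos φ₀ / cos φ, so h·k = 1.
At 65.2°: h = 0.5238, k = 1.909; principal scales a = 1.909, b = 0.5238.
sin(ω/2) = (a − b)/(a + b) = 1.385/2.433 = 0.5694, so ω = 2 arcsin(0.5694) ≈ 69.4°.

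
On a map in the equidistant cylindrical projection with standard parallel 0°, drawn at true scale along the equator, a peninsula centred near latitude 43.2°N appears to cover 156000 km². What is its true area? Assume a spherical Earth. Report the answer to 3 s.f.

114000 km²

For the equirectangular projection with φ₀ = 0 (plate carrée), h = 1 along meridians and k = sec φ along parallels.
Areal scale = h·k = 1 × sec φ; at 43.2°, h = 1.000, k = 1.372, so h·k = 1.372.
True area = apparent / (areal scale) = 156000 / 1.372 ≈ 114000 km².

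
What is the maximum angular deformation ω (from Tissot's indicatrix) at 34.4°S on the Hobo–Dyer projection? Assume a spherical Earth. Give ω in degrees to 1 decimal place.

4.5°

The Hobo–Dyer projection is cylindrical equal-area with φ₀ = 37.5°. Cylindrical equal-area (φ₀ = 37.5°): h = cos φ / cos 37.5° along meridians, k = cos 37.5° / cos φ along parallels; h·k = 1.
At 34.4°: h = 1.040, k = 0.9615; principal scales a = 1.040, b = 0.9615.
sin(ω/2) = (a − b)/(a + b) = 0.07852/2.002 = 0.03923, so ω = 2 arcsin(0.03923) ≈ 4.5°.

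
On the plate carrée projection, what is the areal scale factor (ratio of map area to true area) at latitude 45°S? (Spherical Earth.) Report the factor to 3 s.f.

In the plate carrée (x = Rλ, y = Rφ), meridians are true-scale (h = 1) and parallels are stretched by k = sec φ.
Areal scale = h·k = 1 × sec φ; at 45°, h = 1.000, k = 1.414, so h·k = 1.414.

1.41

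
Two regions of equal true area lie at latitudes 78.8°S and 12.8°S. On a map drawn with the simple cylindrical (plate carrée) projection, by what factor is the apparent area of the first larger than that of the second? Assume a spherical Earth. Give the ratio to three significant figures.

5.02

For the equirectangular projection with φ₀ = 0 (plate carrée), h = 1 along meridians and k = sec φ along parallels.
Areal scale at 78.8°: h·k = 1.000 × 5.148 = 5.148.
Areal scale at 12.8°: h·k = 1.000 × 1.025 = 1.025.
Ratio = 5.148/1.025 ≈ 5.02.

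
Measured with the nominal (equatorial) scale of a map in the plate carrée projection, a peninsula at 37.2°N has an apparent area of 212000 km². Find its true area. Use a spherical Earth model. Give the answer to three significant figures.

In the plate carrée (x = Rλ, y = Rφ), meridians are true-scale (h = 1) and parallels are stretched by k = sec φ.
Areal scale = h·k = 1 × sec φ; at 37.2°, h = 1.000, k = 1.255, so h·k = 1.255.
True area = apparent / (areal scale) = 212000 / 1.255 ≈ 169000 km².

169000 km²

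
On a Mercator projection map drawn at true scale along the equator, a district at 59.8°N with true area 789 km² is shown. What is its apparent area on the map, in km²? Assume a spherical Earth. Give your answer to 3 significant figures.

3120 km²

Mercator is conformal, so the point scale is isotropic: h = k = sec φ = 1/cos φ.
Areal scale = k² = sec²φ = 1/cos²(59.8°) = 1/0.5030² = 3.952.
Apparent area = 789 × 3.952 ≈ 3120 km².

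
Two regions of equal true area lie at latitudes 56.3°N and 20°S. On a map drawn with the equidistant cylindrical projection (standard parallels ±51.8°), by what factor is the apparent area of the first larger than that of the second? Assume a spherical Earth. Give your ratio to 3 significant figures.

In the equirectangular projection with standard parallel φ₀ = 51.8° (x = Rλ cos φ₀, y = Rφ), meridians are true-scale (h = 1) and the parallel scale is k = cos φ₀ / cos φ.
Areal scale at 56.3°: h·k = 1.000 × 1.115 = 1.115.
Areal scale at 20°: h·k = 1.000 × 0.6581 = 0.6581.
Ratio = 1.115/0.6581 ≈ 1.69.

1.69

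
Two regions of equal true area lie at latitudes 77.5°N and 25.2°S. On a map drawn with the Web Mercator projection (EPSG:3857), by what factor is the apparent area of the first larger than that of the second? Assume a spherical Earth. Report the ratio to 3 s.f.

Mercator is conformal with k = sec φ, so areal scale = k² = sec²φ.
At 77.5°: sec²(77.5°) = 1/0.2164² = 21.35.
At 25.2°: sec²(25.2°) = 1/0.9048² = 1.221.
Ratio = 21.35/1.221 = cos²(25.2°)/cos²(77.5°) ≈ 17.5.

17.5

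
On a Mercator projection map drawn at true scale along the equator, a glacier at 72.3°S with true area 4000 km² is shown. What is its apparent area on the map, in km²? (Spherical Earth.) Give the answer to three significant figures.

43300 km²

Mercator is conformal, so the point scale is isotropic: h = k = sec φ = 1/cos φ.
Areal scale = k² = sec²φ = 1/cos²(72.3°) = 1/0.3040² = 10.82.
Apparent area = 4000 × 10.82 ≈ 43300 km².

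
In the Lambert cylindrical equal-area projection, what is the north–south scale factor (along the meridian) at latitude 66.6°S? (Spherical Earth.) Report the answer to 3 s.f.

0.397

The Lambert cylindrical equal-area projection is the cylindrical equal-area projection with its standard parallel at the equator (φ₀ = 0). Cylindrical equal-area (φ₀ = 0°): h = cos φ / cos 0° along meridians, k = cos 0° / cos φ along parallels; h·k = 1.
h = cos 66.6° / cos 0° = 0.3971/1.000 = 0.3971.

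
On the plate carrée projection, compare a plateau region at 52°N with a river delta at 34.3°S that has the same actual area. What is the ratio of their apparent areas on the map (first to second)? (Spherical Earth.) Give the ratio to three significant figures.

In the plate carrée (x = Rλ, y = Rφ), meridians are true-scale (h = 1) and parallels are stretched by k = sec φ.
Areal scale at 52°: h·k = 1.000 × 1.624 = 1.624.
Areal scale at 34.3°: h·k = 1.000 × 1.211 = 1.211.
Ratio = 1.624/1.211 ≈ 1.34.

1.34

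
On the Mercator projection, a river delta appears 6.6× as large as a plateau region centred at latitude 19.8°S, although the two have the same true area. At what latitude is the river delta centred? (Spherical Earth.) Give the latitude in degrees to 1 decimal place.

For equal true areas on Mercator, apparent areas scale as sec²φ, so the ratio is cos²φ₂ / cos²φ₁.
cos²φ₂ / cos²φ₁ = 6.6  ⇒  cos φ₁ = cos 19.8° / √6.6 = 0.9409/2.569 = 0.3662.
φ₁ = arccos(0.3662) ≈ 68.5°.

68.5°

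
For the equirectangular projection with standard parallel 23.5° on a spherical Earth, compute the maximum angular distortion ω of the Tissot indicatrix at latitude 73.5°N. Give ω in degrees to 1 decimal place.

63.6°

In the equirectangular projection with standard parallel φ₀ = 23.5° (x = Rλ cos φ₀, y = Rφ), meridians are true-scale (h = 1) and the parallel scale is k = cos φ₀ / cos φ.
At 73.5°: h = 1.000, k = 3.229; principal scales a = 3.229, b = 1.000.
sin(ω/2) = (a − b)/(a + b) = 2.229/4.229 = 0.5271, so ω = 2 arcsin(0.5271) ≈ 63.6°.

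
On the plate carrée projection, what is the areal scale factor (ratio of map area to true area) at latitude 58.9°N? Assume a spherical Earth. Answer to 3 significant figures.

For the equirectangular projection with φ₀ = 0 (plate carrée), h = 1 along meridians and k = sec φ along parallels.
Areal scale = h·k = 1 × sec φ; at 58.9°, h = 1.000, k = 1.936, so h·k = 1.936.

1.94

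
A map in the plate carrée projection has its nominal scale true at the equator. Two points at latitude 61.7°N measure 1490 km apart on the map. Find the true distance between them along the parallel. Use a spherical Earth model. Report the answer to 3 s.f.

706 km

In the plate carrée (x = Rλ, y = Rφ), meridians are true-scale (h = 1) and parallels are stretched by k = sec φ.
Along the parallel at 61.7°, map distances are exaggerated by k = sec 61.7° = 2.109.
True distance = 1490 / 2.109 = 1490 × cos 61.7° ≈ 706 km.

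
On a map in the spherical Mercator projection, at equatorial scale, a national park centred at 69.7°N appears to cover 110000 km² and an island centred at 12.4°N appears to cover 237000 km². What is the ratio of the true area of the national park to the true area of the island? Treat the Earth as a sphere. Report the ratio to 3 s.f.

On Mercator the areal scale is sec²φ, so true area = apparent × cos²φ.
True area of national park: 110000 × cos²(69.7°) = 110000 × 0.1204 = 13240 km².
True area of island: 237000 × cos²(12.4°) = 237000 × 0.9539 = 226100 km².
Ratio = 13240 / 226100 ≈ 0.0586.

0.0586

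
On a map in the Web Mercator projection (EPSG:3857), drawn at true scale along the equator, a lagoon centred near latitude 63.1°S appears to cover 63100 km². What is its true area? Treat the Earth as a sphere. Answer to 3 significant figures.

For Mercator, h = k = sec φ (a conformal cylindrical projection has a single point scale, 1/cos φ).
Areal scale = k² = sec²φ = 1/cos²(63.1°) = 1/0.4524² = 4.885.
True area = apparent / (areal scale) = 63100 / 4.885 ≈ 12900 km².

12900 km²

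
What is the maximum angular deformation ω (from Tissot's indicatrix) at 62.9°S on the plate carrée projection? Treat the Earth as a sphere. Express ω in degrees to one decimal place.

For the equirectangular projection with φ₀ = 0 (plate carrée), h = 1 along meridians and k = sec φ along parallels.
At 62.9°: h = 1.000, k = 2.195; principal scales a = 2.195, b = 1.000.
sin(ω/2) = (a − b)/(a + b) = 1.195/3.195 = 0.3741, so ω = 2 arcsin(0.3741) ≈ 43.9°.

43.9°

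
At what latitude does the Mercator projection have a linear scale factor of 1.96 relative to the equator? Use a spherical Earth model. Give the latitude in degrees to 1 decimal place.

59.3°

Mercator scale is k = sec φ = 1/cos φ.
1/cos φ = 1.96  ⇒  cos φ = 0.5102  ⇒  φ = arccos(0.5102) ≈ 59.3°.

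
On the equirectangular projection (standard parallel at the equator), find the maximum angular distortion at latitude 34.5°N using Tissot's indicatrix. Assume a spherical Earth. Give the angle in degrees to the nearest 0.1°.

In the plate carrée (x = Rλ, y = Rφ), meridians are true-scale (h = 1) and parallels are stretched by k = sec φ.
At 34.5°: h = 1.000, k = 1.213; principal scales a = 1.213, b = 1.000.
sin(ω/2) = (a − b)/(a + b) = 0.2134/2.213 = 0.09642, so ω = 2 arcsin(0.09642) ≈ 11.1°.

11.1°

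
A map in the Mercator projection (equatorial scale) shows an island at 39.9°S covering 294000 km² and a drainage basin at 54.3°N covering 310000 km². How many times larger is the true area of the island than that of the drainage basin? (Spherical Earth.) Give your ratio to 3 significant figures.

1.64

Mercator's areal exaggeration is sec²φ; hence true area = (apparent area) · cos²φ.
True area of island: 294000 × cos²(39.9°) = 294000 × 0.5885 = 173000 km².
True area of drainage basin: 310000 × cos²(54.3°) = 310000 × 0.3405 = 105600 km².
Ratio = 173000 / 105600 ≈ 1.64.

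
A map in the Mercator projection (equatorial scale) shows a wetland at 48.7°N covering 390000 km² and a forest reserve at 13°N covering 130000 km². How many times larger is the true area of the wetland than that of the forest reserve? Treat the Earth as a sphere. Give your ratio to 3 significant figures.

On Mercator the areal scale is sec²φ, so true area = apparent × cos²φ.
True area of wetland: 390000 × cos²(48.7°) = 390000 × 0.4356 = 169900 km².
True area of forest reserve: 130000 × cos²(13°) = 130000 × 0.9494 = 123400 km².
Ratio = 169900 / 123400 ≈ 1.38.

1.38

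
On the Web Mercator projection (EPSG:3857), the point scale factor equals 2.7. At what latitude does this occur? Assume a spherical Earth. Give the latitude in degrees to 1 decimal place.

Mercator scale is k = sec φ = 1/cos φ.
1/cos φ = 2.7  ⇒  cos φ = 0.3704  ⇒  φ = arccos(0.3704) ≈ 68.3°.

68.3°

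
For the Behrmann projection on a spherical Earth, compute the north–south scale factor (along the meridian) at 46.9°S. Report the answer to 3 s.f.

The Behrmann projection is cylindrical equal-area with φ₀ = 30°. A cylindrical equal-area projection with standard parallel φ₀ has meridian scale h = cos φ / cos φ₀ and parallel scale k = cos φ₀ / cos φ (so areas are preserved, h·k = 1).
h = cos 46.9° / cos 30° = 0.6833/0.8660 = 0.7890.

0.789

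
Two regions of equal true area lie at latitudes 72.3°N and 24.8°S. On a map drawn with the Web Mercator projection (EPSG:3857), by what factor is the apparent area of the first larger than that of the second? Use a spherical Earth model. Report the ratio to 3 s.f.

Mercator is conformal with k = sec φ, so areal scale = k² = sec²φ.
At 72.3°: sec²(72.3°) = 1/0.3040² = 10.82.
At 24.8°: sec²(24.8°) = 1/0.9078² = 1.214.
Ratio = 10.82/1.214 = cos²(24.8°)/cos²(72.3°) ≈ 8.91.

8.91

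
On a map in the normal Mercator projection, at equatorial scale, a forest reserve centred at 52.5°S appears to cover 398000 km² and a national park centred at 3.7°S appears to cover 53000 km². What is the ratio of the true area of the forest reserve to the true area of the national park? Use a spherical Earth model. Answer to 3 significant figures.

2.79

On Mercator the areal scale is sec²φ, so true area = apparent × cos²φ.
True area of forest reserve: 398000 × cos²(52.5°) = 398000 × 0.3706 = 147500 km².
True area of national park: 53000 × cos²(3.7°) = 53000 × 0.9958 = 52780 km².
Ratio = 147500 / 52780 ≈ 2.79.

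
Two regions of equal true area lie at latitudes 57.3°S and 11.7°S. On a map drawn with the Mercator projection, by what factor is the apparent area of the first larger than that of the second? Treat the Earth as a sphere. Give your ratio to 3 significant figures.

3.29

Mercator is conformal with k = sec φ, so areal scale = k² = sec²φ.
At 57.3°: sec²(57.3°) = 1/0.5402² = 3.426.
At 11.7°: sec²(11.7°) = 1/0.9792² = 1.043.
Ratio = 3.426/1.043 = cos²(11.7°)/cos²(57.3°) ≈ 3.29.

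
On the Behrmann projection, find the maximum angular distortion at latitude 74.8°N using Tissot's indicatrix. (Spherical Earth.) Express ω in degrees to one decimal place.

Behrmann is a cylindrical equal-area projection with standard parallels at ±30°. For cylindrical equal-area with standard parallel φ₀, h = cos φ / cos φ₀ and k = cos φ₀ / cos φ, so h·k = 1.
At 74.8°: h = 0.3027, k = 3.303; principal scales a = 3.303, b = 0.3027.
sin(ω/2) = (a − b)/(a + b) = 3.000/3.606 = 0.8321, so ω = 2 arcsin(0.8321) ≈ 112.6°.

112.6°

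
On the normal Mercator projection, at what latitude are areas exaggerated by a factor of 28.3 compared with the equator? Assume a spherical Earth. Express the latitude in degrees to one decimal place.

79.2°

Mercator areal scale is sec²φ.
sec²φ = 28.3  ⇒  cos²φ = 0.03534  ⇒  cos φ = 0.1880.
φ = arccos(0.1880) ≈ 79.2°.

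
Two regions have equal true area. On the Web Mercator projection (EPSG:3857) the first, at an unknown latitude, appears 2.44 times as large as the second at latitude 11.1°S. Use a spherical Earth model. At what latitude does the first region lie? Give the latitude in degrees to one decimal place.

51.1°

For equal true areas on Mercator, apparent areas scale as sec²φ, so the ratio is cos²φ₂ / cos²φ₁.
cos²φ₂ / cos²φ₁ = 2.44  ⇒  cos φ₁ = cos 11.1° / √2.44 = 0.9813/1.562 = 0.6282.
φ₁ = arccos(0.6282) ≈ 51.1°.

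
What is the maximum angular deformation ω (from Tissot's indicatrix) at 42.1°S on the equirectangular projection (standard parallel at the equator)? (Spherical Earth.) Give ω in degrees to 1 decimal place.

For the equirectangular projection with φ₀ = 0 (plate carrée), h = 1 along meridians and k = sec φ along parallels.
At 42.1°: h = 1.000, k = 1.348; principal scales a = 1.348, b = 1.000.
sin(ω/2) = (a − b)/(a + b) = 0.3478/2.348 = 0.1481, so ω = 2 arcsin(0.1481) ≈ 17.0°.

17.0°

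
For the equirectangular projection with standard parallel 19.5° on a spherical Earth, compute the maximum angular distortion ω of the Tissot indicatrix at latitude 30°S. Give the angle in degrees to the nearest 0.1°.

In the equirectangular projection with standard parallel φ₀ = 19.5° (x = Rλ cos φ₀, y = Rφ), meridians are true-scale (h = 1) and the parallel scale is k = cos φ₀ / cos φ.
At 30°: h = 1.000, k = 1.088; principal scales a = 1.088, b = 1.000.
sin(ω/2) = (a − b)/(a + b) = 0.08847/2.088 = 0.04236, so ω = 2 arcsin(0.04236) ≈ 4.9°.

4.9°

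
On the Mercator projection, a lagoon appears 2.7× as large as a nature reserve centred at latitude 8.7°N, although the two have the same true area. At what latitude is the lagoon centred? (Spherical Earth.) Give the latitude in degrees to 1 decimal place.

53.0°

On Mercator, (apparent₁)/(apparent₂) = sec²φ₁ / sec²φ₂ when true areas are equal.
cos²φ₂ / cos²φ₁ = 2.7  ⇒  cos φ₁ = cos 8.7° / √2.7 = 0.9885/1.643 = 0.6016.
φ₁ = arccos(0.6016) ≈ 53.0°.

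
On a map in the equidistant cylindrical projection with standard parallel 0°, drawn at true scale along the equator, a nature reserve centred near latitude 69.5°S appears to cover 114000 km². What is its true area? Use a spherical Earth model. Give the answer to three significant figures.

For the equirectangular projection with φ₀ = 0 (plate carrée), h = 1 along meridians and k = sec φ along parallels.
Areal scale = h·k = 1 × sec φ; at 69.5°, h = 1.000, k = 2.855, so h·k = 2.855.
True area = apparent / (areal scale) = 114000 / 2.855 ≈ 39900 km².

39900 km²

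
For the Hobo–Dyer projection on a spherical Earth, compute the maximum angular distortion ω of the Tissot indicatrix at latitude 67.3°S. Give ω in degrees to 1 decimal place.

76.2°

Hobo–Dyer is a cylindrical equal-area projection with standard parallels at ±37.5°. Cylindrical equal-area (φ₀ = 37.5°): h = cos φ / cos 37.5° along meridians, k = cos 37.5° / cos φ along parallels; h·k = 1.
At 67.3°: h = 0.4864, k = 2.056; principal scales a = 2.056, b = 0.4864.
sin(ω/2) = (a − b)/(a + b) = 1.569/2.542 = 0.6173, so ω = 2 arcsin(0.6173) ≈ 76.2°.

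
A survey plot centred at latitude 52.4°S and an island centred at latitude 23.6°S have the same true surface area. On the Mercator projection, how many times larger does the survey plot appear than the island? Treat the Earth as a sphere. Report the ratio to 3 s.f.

Mercator is conformal with k = sec φ, so areal scale = k² = sec²φ.
At 52.4°: sec²(52.4°) = 1/0.6101² = 2.686.
At 23.6°: sec²(23.6°) = 1/0.9164² = 1.191.
Ratio = 2.686/1.191 = cos²(23.6°)/cos²(52.4°) ≈ 2.26.

2.26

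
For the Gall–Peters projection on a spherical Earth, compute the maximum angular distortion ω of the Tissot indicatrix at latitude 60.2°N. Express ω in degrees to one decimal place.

39.6°

Gall–Peters is a cylindrical equal-area projection with standard parallels at ±45°. For cylindrical equal-area with standard parallel φ₀, h = cos φ / cos φ₀ and k = cos φ₀ / cos φ, so h·k = 1.
At 60.2°: h = 0.7028, k = 1.423; principal scales a = 1.423, b = 0.7028.
sin(ω/2) = (a − b)/(a + b) = 0.7200/2.126 = 0.3387, so ω = 2 arcsin(0.3387) ≈ 39.6°.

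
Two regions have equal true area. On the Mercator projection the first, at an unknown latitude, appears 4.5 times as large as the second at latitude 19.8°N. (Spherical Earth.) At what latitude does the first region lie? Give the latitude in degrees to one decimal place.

63.7°

Mercator areal scale is sec²φ, so apparent-area ratio = sec²φ₁ / sec²φ₂ = cos²φ₂ / cos²φ₁.
cos²φ₂ / cos²φ₁ = 4.5  ⇒  cos φ₁ = cos 19.8° / √4.5 = 0.9409/2.121 = 0.4435.
φ₁ = arccos(0.4435) ≈ 63.7°.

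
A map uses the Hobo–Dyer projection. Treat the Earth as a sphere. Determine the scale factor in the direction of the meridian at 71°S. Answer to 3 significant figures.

0.410

Hobo–Dyer is a cylindrical equal-area projection with standard parallels at ±37.5°. For cylindrical equal-area with standard parallel φ₀, h = cos φ / cos φ₀ and k = cos φ₀ / cos φ, so h·k = 1.
h = cos 71° / cos 37.5° = 0.3256/0.7934 = 0.4104.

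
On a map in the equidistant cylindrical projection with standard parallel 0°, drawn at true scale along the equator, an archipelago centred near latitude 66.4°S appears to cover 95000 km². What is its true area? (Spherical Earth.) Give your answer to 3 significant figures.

38000 km²

Plate carrée maps x = Rλ, y = Rφ. The meridian scale is h = 1 and the parallel scale is k = 1/cos φ = sec φ.
Areal scale = h·k = 1 × sec φ; at 66.4°, h = 1.000, k = 2.498, so h·k = 2.498.
True area = apparent / (areal scale) = 95000 / 2.498 ≈ 38000 km².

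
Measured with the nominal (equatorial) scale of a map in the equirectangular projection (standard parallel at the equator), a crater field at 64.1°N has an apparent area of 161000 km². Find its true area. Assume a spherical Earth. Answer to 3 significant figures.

70300 km²

In the plate carrée (x = Rλ, y = Rφ), meridians are true-scale (h = 1) and parallels are stretched by k = sec φ.
Areal scale = h·k = 1 × sec φ; at 64.1°, h = 1.000, k = 2.289, so h·k = 2.289.
True area = apparent / (areal scale) = 161000 / 2.289 ≈ 70300 km².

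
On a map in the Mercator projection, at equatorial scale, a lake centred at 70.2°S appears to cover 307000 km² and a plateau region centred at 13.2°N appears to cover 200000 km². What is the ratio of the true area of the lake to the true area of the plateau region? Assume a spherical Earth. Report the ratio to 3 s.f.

Since Mercator area scale is 1/cos²φ, the true area equals the apparent area multiplied by cos²φ.
True area of lake: 307000 × cos²(70.2°) = 307000 × 0.1147 = 35230 km².
True area of plateau region: 200000 × cos²(13.2°) = 200000 × 0.9479 = 189600 km².
Ratio = 35230 / 189600 ≈ 0.186.

0.186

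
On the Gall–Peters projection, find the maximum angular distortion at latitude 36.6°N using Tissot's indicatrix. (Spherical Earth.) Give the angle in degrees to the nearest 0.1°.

Gall–Peters is a cylindrical equal-area projection with standard parallels at ±45°. Cylindrical equal-area (φ₀ = 45°): h = cos φ / cos 45° along meridians, k = cos 45° / cos φ along parallels; h·k = 1.
At 36.6°: h = 1.135, k = 0.8808; principal scales a = 1.135, b = 0.8808.
sin(ω/2) = (a − b)/(a + b) = 0.2546/2.016 = 0.1263, so ω = 2 arcsin(0.1263) ≈ 14.5°.

14.5°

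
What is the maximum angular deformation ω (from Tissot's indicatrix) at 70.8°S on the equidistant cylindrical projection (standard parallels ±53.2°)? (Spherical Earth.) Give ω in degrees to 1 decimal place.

33.9°

In the equirectangular projection with standard parallel φ₀ = 53.2° (x = Rλ cos φ₀, y = Rφ), meridians are true-scale (h = 1) and the parallel scale is k = cos φ₀ / cos φ.
At 70.8°: h = 1.000, k = 1.821; principal scales a = 1.821, b = 1.000.
sin(ω/2) = (a − b)/(a + b) = 0.8215/2.821 = 0.2912, so ω = 2 arcsin(0.2912) ≈ 33.9°.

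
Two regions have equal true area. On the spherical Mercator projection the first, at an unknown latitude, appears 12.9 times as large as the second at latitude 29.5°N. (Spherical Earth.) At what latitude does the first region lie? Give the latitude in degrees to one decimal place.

For equal true areas on Mercator, apparent areas scale as sec²φ, so the ratio is cos²φ₂ / cos²φ₁.
cos²φ₂ / cos²φ₁ = 12.9  ⇒  cos φ₁ = cos 29.5° / √12.9 = 0.8704/3.592 = 0.2423.
φ₁ = arccos(0.2423) ≈ 76.0°.

76.0°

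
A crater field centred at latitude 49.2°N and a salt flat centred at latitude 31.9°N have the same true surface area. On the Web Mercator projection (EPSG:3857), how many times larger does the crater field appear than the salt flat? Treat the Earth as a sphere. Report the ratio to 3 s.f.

1.69

Mercator areal scale is sec²φ.
At 49.2°: sec²(49.2°) = 1/0.6534² = 2.342.
At 31.9°: sec²(31.9°) = 1/0.8490² = 1.387.
Ratio = 2.342/1.387 = cos²(31.9°)/cos²(49.2°) ≈ 1.69.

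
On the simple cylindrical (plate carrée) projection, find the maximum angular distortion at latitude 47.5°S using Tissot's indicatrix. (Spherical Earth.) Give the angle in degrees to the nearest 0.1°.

22.3°

Plate carrée maps x = Rλ, y = Rφ. The meridian scale is h = 1 and the parallel scale is k = 1/cos φ = sec φ.
At 47.5°: h = 1.000, k = 1.480; principal scales a = 1.480, b = 1.000.
sin(ω/2) = (a − b)/(a + b) = 0.4802/2.480 = 0.1936, so ω = 2 arcsin(0.1936) ≈ 22.3°.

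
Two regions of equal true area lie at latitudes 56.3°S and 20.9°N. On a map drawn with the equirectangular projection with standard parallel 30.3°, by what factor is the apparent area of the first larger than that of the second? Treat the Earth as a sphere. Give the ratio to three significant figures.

1.68

With standard parallel φ₀ = 30.3°, the equirectangular projection gives x = Rλ cos φ₀, y = Rφ, so h = 1 and k = cos 30.3° / cos φ.
Areal scale at 56.3°: h·k = 1.000 × 1.556 = 1.556.
Areal scale at 20.9°: h·k = 1.000 × 0.9242 = 0.9242.
Ratio = 1.556/0.9242 ≈ 1.68.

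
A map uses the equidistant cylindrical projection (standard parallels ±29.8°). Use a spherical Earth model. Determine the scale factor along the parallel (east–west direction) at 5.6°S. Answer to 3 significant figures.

The equidistant cylindrical projection with φ₀ = 29.8° has h = 1 (meridians true) and k = cos φ₀ / cos φ along parallels.
k = cos 29.8° / cos 5.6° = 0.8678/0.9952 = 0.8719.

0.872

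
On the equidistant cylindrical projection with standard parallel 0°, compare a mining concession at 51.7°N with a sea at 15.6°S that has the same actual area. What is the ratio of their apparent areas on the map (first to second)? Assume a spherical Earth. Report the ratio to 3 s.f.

1.55

For the equirectangular projection with φ₀ = 0 (plate carrée), h = 1 along meridians and k = sec φ along parallels.
Areal scale at 51.7°: h·k = 1.000 × 1.613 = 1.613.
Areal scale at 15.6°: h·k = 1.000 × 1.038 = 1.038.
Ratio = 1.613/1.038 ≈ 1.55.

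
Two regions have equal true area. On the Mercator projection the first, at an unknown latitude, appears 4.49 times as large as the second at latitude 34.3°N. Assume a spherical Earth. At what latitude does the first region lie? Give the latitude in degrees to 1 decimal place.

Mercator areal scale is sec²φ, so apparent-area ratio = sec²φ₁ / sec²φ₂ = cos²φ₂ / cos²φ₁.
cos²φ₂ / cos²φ₁ = 4.49  ⇒  cos φ₁ = cos 34.3° / √4.49 = 0.8261/2.119 = 0.3899.
φ₁ = arccos(0.3899) ≈ 67.1°.

67.1°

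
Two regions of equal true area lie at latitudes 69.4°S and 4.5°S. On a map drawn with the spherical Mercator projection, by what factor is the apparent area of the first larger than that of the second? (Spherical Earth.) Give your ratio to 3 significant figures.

8.03

Mercator is conformal with k = sec φ, so areal scale = k² = sec²φ.
At 69.4°: sec²(69.4°) = 1/0.3518² = 8.078.
At 4.5°: sec²(4.5°) = 1/0.9969² = 1.006.
Ratio = 8.078/1.006 = cos²(4.5°)/cos²(69.4°) ≈ 8.03.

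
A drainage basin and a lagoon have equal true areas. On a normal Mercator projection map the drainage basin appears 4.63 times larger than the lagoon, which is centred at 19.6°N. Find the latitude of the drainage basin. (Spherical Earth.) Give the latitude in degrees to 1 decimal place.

64.0°

Mercator areal scale is sec²φ, so apparent-area ratio = sec²φ₁ / sec²φ₂ = cos²φ₂ / cos²φ₁.
cos²φ₂ / cos²φ₁ = 4.63  ⇒  cos φ₁ = cos 19.6° / √4.63 = 0.9421/2.152 = 0.4378.
φ₁ = arccos(0.4378) ≈ 64.0°.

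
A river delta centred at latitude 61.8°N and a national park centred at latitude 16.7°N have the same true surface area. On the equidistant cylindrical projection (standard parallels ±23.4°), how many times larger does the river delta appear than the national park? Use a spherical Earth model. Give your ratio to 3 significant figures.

With standard parallel φ₀ = 23.4°, the equirectangular projection gives x = Rλ cos φ₀, y = Rφ, so h = 1 and k = cos 23.4° / cos φ.
Areal scale at 61.8°: h·k = 1.000 × 1.942 = 1.942.
Areal scale at 16.7°: h·k = 1.000 × 0.9582 = 0.9582.
Ratio = 1.942/0.9582 ≈ 2.03.

2.03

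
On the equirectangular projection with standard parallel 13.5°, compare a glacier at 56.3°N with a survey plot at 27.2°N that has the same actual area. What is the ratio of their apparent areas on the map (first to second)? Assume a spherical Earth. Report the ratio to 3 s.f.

1.60

With standard parallel φ₀ = 13.5°, the equirectangular projection gives x = Rλ cos φ₀, y = Rφ, so h = 1 and k = cos 13.5° / cos φ.
Areal scale at 56.3°: h·k = 1.000 × 1.753 = 1.753.
Areal scale at 27.2°: h·k = 1.000 × 1.093 = 1.093.
Ratio = 1.753/1.093 ≈ 1.60.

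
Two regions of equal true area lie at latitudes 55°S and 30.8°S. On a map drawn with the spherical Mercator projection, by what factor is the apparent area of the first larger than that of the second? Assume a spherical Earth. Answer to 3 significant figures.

Mercator is conformal with k = sec φ, so areal scale = k² = sec²φ.
At 55°: sec²(55°) = 1/0.5736² = 3.040.
At 30.8°: sec²(30.8°) = 1/0.8590² = 1.355.
Ratio = 3.040/1.355 = cos²(30.8°)/cos²(55°) ≈ 2.24.

2.24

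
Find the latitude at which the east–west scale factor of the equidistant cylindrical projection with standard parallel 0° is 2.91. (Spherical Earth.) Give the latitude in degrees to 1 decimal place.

Plate carrée: h = 1, k = sec φ along parallels.
sec φ = 2.91  ⇒  cos φ = 0.3436  ⇒  φ ≈ 69.9°.

69.9°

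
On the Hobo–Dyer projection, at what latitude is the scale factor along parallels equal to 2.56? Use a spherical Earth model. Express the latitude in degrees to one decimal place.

The Hobo–Dyer projection is cylindrical equal-area with φ₀ = 37.5°. Cylindrical equal-area (φ₀ = 37.5°): h = cos φ / cos 37.5° along meridians, k = cos 37.5° / cos φ along parallels; h·k = 1.
k = cos φ₀ / cos φ = 2.56  ⇒  cos φ = cos 37.5° / 2.56 = 0.3099.
φ = arccos(0.3099) ≈ 71.9°.

71.9°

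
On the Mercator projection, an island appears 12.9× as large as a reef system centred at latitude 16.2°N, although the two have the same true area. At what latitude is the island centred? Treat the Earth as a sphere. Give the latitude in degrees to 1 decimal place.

For equal true areas on Mercator, apparent areas scale as sec²φ, so the ratio is cos²φ₂ / cos²φ₁.
cos²φ₂ / cos²φ₁ = 12.9  ⇒  cos φ₁ = cos 16.2° / √12.9 = 0.9603/3.592 = 0.2674.
φ₁ = arccos(0.2674) ≈ 74.5°.

74.5°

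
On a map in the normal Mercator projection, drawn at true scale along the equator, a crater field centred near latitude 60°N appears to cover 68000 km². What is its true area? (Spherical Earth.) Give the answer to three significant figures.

17000 km²

Mercator is conformal, so the point scale is isotropic: h = k = sec φ = 1/cos φ.
Areal scale = k² = sec²φ = 1/cos²(60°) = 1/0.5000² = 4.000.
True area = apparent / (areal scale) = 68000 / 4.000 ≈ 17000 km².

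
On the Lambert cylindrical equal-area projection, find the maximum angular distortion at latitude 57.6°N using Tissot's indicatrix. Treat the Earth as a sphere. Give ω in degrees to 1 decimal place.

The Lambert cylindrical equal-area projection is the cylindrical equal-area projection with its standard parallel at the equator (φ₀ = 0). A cylindrical equal-area projection with standard parallel φ₀ has meridian scale h = cos φ / cos φ₀ and parallel scale k = cos φ₀ / cos φ (so areas are preserved, h·k = 1).
At 57.6°: h = 0.5358, k = 1.866; principal scales a = 1.866, b = 0.5358.
sin(ω/2) = (a − b)/(a + b) = 1.330/2.402 = 0.5539, so ω = 2 arcsin(0.5539) ≈ 67.3°.

67.3°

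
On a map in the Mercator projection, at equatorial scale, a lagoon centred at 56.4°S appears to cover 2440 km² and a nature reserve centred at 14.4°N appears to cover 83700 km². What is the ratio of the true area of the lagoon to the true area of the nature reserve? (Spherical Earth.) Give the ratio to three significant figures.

Mercator's areal exaggeration is sec²φ; hence true area = (apparent area) · cos²φ.
True area of lagoon: 2440 × cos²(56.4°) = 2440 × 0.3062 = 747.2 km².
True area of nature reserve: 83700 × cos²(14.4°) = 83700 × 0.9382 = 78520 km².
Ratio = 747.2 / 78520 ≈ 0.00952.

0.00952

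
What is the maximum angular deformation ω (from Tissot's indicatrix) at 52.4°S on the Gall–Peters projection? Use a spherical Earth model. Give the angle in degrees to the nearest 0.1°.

The Gall–Peters projection is cylindrical equal-area with φ₀ = 45°. Cylindrical equal-area (φ₀ = 45°): h = cos φ / cos 45° along meridians, k = cos 45° / cos φ along parallels; h·k = 1.
At 52.4°: h = 0.8629, k = 1.159; principal scales a = 1.159, b = 0.8629.
sin(ω/2) = (a − b)/(a + b) = 0.2960/2.022 = 0.1464, so ω = 2 arcsin(0.1464) ≈ 16.8°.

16.8°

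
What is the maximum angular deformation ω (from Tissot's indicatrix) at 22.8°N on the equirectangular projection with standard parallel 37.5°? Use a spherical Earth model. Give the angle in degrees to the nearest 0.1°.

8.6°

The equidistant cylindrical projection with φ₀ = 37.5° has h = 1 (meridians true) and k = cos φ₀ / cos φ along parallels.
At 22.8°: h = 1.000, k = 0.8606; principal scales a = 1.000, b = 0.8606.
sin(ω/2) = (a − b)/(a + b) = 0.1394/1.861 = 0.07492, so ω = 2 arcsin(0.07492) ≈ 8.6°.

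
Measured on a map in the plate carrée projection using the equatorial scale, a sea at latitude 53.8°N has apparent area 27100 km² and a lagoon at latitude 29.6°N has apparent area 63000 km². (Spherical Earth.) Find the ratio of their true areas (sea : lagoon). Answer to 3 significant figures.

On the plate carrée, areal scale = h·k = 1 × sec φ, so true area = apparent × cos φ.
True area of sea: 27100 × cos(53.8°) = 27100 × 0.5906 = 16010 km².
True area of lagoon: 63000 × cos(29.6°) = 63000 × 0.8695 = 54780 km².
Ratio = 16010 / 54780 ≈ 0.292.

0.292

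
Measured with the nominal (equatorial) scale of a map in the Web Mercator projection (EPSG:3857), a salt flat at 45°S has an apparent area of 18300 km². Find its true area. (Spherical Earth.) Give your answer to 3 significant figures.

9150 km²

For Mercator, h = k = sec φ (a conformal cylindrical projection has a single point scale, 1/cos φ).
Areal scale = k² = sec²φ = 1/cos²(45°) = 1/0.7071² = 2.000.
True area = apparent / (areal scale) = 18300 / 2.000 ≈ 9150 km².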